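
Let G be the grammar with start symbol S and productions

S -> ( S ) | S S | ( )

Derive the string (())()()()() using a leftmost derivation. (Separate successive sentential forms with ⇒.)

S ⇒ SS ⇒ SSS ⇒ SSSS ⇒ SSSSS ⇒ (S)SSSS ⇒ (())SSSS ⇒ (())()SSS ⇒ (())()()SS ⇒ (())()()()S ⇒ (())()()()()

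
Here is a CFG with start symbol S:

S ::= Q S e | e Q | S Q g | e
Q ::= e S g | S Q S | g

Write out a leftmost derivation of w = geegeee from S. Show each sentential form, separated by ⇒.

S ⇒ QSe ⇒ gSe ⇒ gQSee ⇒ geSgSee ⇒ geegSee ⇒ geegeee

S ⇒ QSe   [S ::= Q S e]
QSe ⇒ gSe   [Q ::= g]
gSe ⇒ gQSee   [S ::= Q S e]
gQSee ⇒ geSgSee   [Q ::= e S g]
geSgSee ⇒ geegSee   [S ::= e]
geegSee ⇒ geegeee   [S ::= e]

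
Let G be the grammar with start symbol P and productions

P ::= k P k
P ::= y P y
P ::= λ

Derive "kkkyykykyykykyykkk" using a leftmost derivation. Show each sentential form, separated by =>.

P => kPk   [P ::= k P k]
kPk => kkPkk   [P ::= k P k]
kkPkk => kkkPkkk   [P ::= k P k]
kkkPkkk => kkkyPykkk   [P ::= y P y]
kkkyPykkk => kkkyyPyykkk   [P ::= y P y]
kkkyyPyykkk => kkkyykPkyykkk   [P ::= k P k]
kkkyykPkyykkk => kkkyykyPykyykkk   [P ::= y P y]
kkkyykyPykyykkk => kkkyykykPkykyykkk   [P ::= k P k]
kkkyykykPkykyykkk => kkkyykykyPykykyykkk   [P ::= y P y]
kkkyykykyPykykyykkk => kkkyykykyykykyykkk   [P ::= λ]

P=>kPk=>kkPkk=>kkkPkkk=>kkkyPykkk=>kkkyyPyykkk=>kkkyykPkyykkk=>kkkyykyPykyykkk=>kkkyykykPkykyykkk=>kkkyykykyPykykyykkk=>kkkyykykyykykyykkk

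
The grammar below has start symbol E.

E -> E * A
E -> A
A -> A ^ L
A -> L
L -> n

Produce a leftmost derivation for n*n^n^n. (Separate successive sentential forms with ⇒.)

E⇒E*A⇒A*A⇒L*A⇒n*A⇒n*A^L⇒n*A^L^L⇒n*L^L^L⇒n*n^L^L⇒n*n^n^L⇒n*n^n^n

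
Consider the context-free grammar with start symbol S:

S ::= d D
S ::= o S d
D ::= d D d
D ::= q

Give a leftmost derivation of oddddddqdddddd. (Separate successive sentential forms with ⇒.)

S⇒oSd⇒odDd⇒oddDdd⇒odddDddd⇒oddddDdddd⇒odddddDddddd⇒oddddddDdddddd⇒oddddddqdddddd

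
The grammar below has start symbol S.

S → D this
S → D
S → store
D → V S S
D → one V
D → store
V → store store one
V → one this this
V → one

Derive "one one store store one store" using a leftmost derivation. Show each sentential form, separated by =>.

S => D => V S S => one S S => one D S => one one V S => one one store store one S => one one store store one store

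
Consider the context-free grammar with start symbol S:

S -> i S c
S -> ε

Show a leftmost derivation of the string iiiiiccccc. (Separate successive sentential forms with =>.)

S => iSc => iiScc => iiiSccc => iiiiScccc => iiiiiSccccc => iiiiiccccc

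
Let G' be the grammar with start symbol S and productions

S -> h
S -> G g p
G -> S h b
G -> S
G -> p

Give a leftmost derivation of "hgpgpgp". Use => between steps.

S => Ggp => Sgp => Ggpgp => Sgpgp => Ggpgpgp => Sgpgpgp => hgpgpgp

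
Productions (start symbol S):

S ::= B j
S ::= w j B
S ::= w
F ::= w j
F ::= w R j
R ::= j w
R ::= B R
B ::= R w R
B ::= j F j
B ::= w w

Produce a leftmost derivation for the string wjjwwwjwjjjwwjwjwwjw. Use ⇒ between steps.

S ⇒ wjB   [S ::= w j B]
wjB ⇒ wjRwR   [B ::= R w R]
wjRwR ⇒ wjBRwR   [R ::= B R]
wjBRwR ⇒ wjRwRRwR   [B ::= R w R]
wjRwRRwR ⇒ wjBRwRRwR   [R ::= B R]
wjBRwRRwR ⇒ wjjFjRwRRwR   [B ::= j F j]
wjjFjRwRRwR ⇒ wjjwRjjRwRRwR   [F ::= w R j]
wjjwRjjRwRRwR ⇒ wjjwBRjjRwRRwR   [R ::= B R]
wjjwBRjjRwRRwR ⇒ wjjwwwRjjRwRRwR   [B ::= w w]
wjjwwwRjjRwRRwR ⇒ wjjwwwjwjjRwRRwR   [R ::= j w]
wjjwwwjwjjRwRRwR ⇒ wjjwwwjwjjjwwRRwR   [R ::= j w]
wjjwwwjwjjjwwRRwR ⇒ wjjwwwjwjjjwwjwRwR   [R ::= j w]
wjjwwwjwjjjwwjwRwR ⇒ wjjwwwjwjjjwwjwjwwR   [R ::= j w]
wjjwwwjwjjjwwjwjwwR ⇒ wjjwwwjwjjjwwjwjwwjw   [R ::= j w]

S ⇒ wjB ⇒ wjRwR ⇒ wjBRwR ⇒ wjRwRRwR ⇒ wjBRwRRwR ⇒ wjjFjRwRRwR ⇒ wjjwRjjRwRRwR ⇒ wjjwBRjjRwRRwR ⇒ wjjwwwRjjRwRRwR ⇒ wjjwwwjwjjRwRRwR ⇒ wjjwwwjwjjjwwRRwR ⇒ wjjwwwjwjjjwwjwRwR ⇒ wjjwwwjwjjjwwjwjwwR ⇒ wjjwwwjwjjjwwjwjwwjw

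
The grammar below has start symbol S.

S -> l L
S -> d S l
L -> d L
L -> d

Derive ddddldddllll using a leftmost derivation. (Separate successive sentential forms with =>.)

S => dSl => ddSll => dddSlll => ddddSllll => ddddlLllll => ddddldLllll => ddddlddLllll => ddddldddllll

S => dSl   [S -> d S l]
dSl => ddSll   [S -> d S l]
ddSll => dddSlll   [S -> d S l]
dddSlll => ddddSllll   [S -> d S l]
ddddSllll => ddddlLllll   [S -> l L]
ddddlLllll => ddddldLllll   [L -> d L]
ddddldLllll => ddddlddLllll   [L -> d L]
ddddlddLllll => ddddldddllll   [L -> d]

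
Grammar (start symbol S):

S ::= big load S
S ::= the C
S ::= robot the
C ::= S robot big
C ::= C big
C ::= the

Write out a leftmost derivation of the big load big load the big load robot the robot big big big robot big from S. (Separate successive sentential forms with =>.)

S => the C => the S robot big => the big load S robot big => the big load big load S robot big => the big load big load the C robot big => the big load big load the C big robot big => the big load big load the C big big robot big => the big load big load the S robot big big big robot big => the big load big load the big load S robot big big big robot big => the big load big load the big load robot the robot big big big robot big

S => the C   [S ::= the C]
the C => the S robot big   [C ::= S robot big]
the S robot big => the big load S robot big   [S ::= big load S]
the big load S robot big => the big load big load S robot big   [S ::= big load S]
the big load big load S robot big => the big load big load the C robot big   [S ::= the C]
the big load big load the C robot big => the big load big load the C big robot big   [C ::= C big]
the big load big load the C big robot big => the big load big load the C big big robot big   [C ::= C big]
the big load big load the C big big robot big => the big load big load the S robot big big big robot big   [C ::= S robot big]
the big load big load the S robot big big big robot big => the big load big load the big load S robot big big big robot big   [S ::= big load S]
the big load big load the big load S robot big big big robot big => the big load big load the big load robot the robot big big big robot big   [S ::= robot the]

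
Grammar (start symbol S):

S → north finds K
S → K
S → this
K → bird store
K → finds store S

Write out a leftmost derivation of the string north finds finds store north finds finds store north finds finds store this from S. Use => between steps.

S => north finds K   [S → north finds K]
north finds K => north finds finds store S   [K → finds store S]
north finds finds store S => north finds finds store north finds K   [S → north finds K]
north finds finds store north finds K => north finds finds store north finds finds store S   [K → finds store S]
north finds finds store north finds finds store S => north finds finds store north finds finds store north finds K   [S → north finds K]
north finds finds store north finds finds store north finds K => north finds finds store north finds finds store north finds finds store S   [K → finds store S]
north finds finds store north finds finds store north finds finds store S => north finds finds store north finds finds store north finds finds store this   [S → this]

S => north finds K => north finds finds store S => north finds finds store north finds K => north finds finds store north finds finds store S => north finds finds store north finds finds store north finds K => north finds finds store north finds finds store north finds finds store S => north finds finds store north finds finds store north finds finds store this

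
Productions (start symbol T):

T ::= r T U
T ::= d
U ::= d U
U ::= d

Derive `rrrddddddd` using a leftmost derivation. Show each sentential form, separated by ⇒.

T ⇒ rTU ⇒ rrTUU ⇒ rrrTUUU ⇒ rrrdUUU ⇒ rrrddUUU ⇒ rrrdddUUU ⇒ rrrddddUU ⇒ rrrdddddU ⇒ rrrddddddU ⇒ rrrddddddd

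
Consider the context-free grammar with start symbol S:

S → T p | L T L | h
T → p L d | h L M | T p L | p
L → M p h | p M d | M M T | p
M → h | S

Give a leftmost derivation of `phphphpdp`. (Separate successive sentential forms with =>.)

S => Tp   [S → T p]
Tp => pLdp   [T → p L d]
pLdp => pMMTdp   [L → M M T]
pMMTdp => pSMTdp   [M → S]
pSMTdp => pTpMTdp   [S → T p]
pTpMTdp => phLMpMTdp   [T → h L M]
phLMpMTdp => phpMpMTdp   [L → p]
phpMpMTdp => phphpMTdp   [M → h]
phphpMTdp => phphphTdp   [M → h]
phphphTdp => phphphpdp   [T → p]

S => Tp => pLdp => pMMTdp => pSMTdp => pTpMTdp => phLMpMTdp => phpMpMTdp => phphpMTdp => phphphTdp => phphphpdp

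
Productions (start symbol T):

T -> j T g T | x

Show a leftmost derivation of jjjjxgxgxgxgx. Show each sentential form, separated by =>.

T => jTgT   [T -> j T g T]
jTgT => jjTgTgT   [T -> j T g T]
jjTgTgT => jjjTgTgTgT   [T -> j T g T]
jjjTgTgTgT => jjjjTgTgTgTgT   [T -> j T g T]
jjjjTgTgTgTgT => jjjjxgTgTgTgT   [T -> x]
jjjjxgTgTgTgT => jjjjxgxgTgTgT   [T -> x]
jjjjxgxgTgTgT => jjjjxgxgxgTgT   [T -> x]
jjjjxgxgxgTgT => jjjjxgxgxgxgT   [T -> x]
jjjjxgxgxgxgT => jjjjxgxgxgxgx   [T -> x]

T => jTgT => jjTgTgT => jjjTgTgTgT => jjjjTgTgTgTgT => jjjjxgTgTgTgT => jjjjxgxgTgTgT => jjjjxgxgxgTgT => jjjjxgxgxgxgT => jjjjxgxgxgxgx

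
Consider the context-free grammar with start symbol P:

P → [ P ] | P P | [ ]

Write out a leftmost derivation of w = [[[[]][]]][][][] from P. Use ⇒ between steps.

P ⇒ PP   [P → P P]
PP ⇒ PPP   [P → P P]
PPP ⇒ PPPP   [P → P P]
PPPP ⇒ [P]PPP   [P → [ P ]]
[P]PPP ⇒ [[P]]PPP   [P → [ P ]]
[[P]]PPP ⇒ [[PP]]PPP   [P → P P]
[[PP]]PPP ⇒ [[[P]P]]PPP   [P → [ P ]]
[[[P]P]]PPP ⇒ [[[[]]P]]PPP   [P → [ ]]
[[[[]]P]]PPP ⇒ [[[[]][]]]PPP   [P → [ ]]
[[[[]][]]]PPP ⇒ [[[[]][]]][]PP   [P → [ ]]
[[[[]][]]][]PP ⇒ [[[[]][]]][][]P   [P → [ ]]
[[[[]][]]][][]P ⇒ [[[[]][]]][][][]   [P → [ ]]

P ⇒ PP ⇒ PPP ⇒ PPPP ⇒ [P]PPP ⇒ [[P]]PPP ⇒ [[PP]]PPP ⇒ [[[P]P]]PPP ⇒ [[[[]]P]]PPP ⇒ [[[[]][]]]PPP ⇒ [[[[]][]]][]PP ⇒ [[[[]][]]][][]P ⇒ [[[[]][]]][][][]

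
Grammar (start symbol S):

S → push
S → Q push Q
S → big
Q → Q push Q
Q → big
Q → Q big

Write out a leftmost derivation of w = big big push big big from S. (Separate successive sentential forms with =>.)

S => Q push Q => Q big push Q => big big push Q => big big push Q big => big big push big big

S => Q push Q   [S → Q push Q]
Q push Q => Q big push Q   [Q → Q big]
Q big push Q => big big push Q   [Q → big]
big big push Q => big big push Q big   [Q → Q big]
big big push Q big => big big push big big   [Q → big]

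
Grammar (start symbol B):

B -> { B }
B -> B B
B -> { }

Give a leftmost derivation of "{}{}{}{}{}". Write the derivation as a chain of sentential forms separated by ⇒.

B ⇒ BB ⇒ BBB ⇒ BBBB ⇒ BBBBB ⇒ {}BBBB ⇒ {}{}BBB ⇒ {}{}{}BB ⇒ {}{}{}{}B ⇒ {}{}{}{}{}

B ⇒ BB   [B -> B B]
BB ⇒ BBB   [B -> B B]
BBB ⇒ BBBB   [B -> B B]
BBBB ⇒ BBBBB   [B -> B B]
BBBBB ⇒ {}BBBB   [B -> { }]
{}BBBB ⇒ {}{}BBB   [B -> { }]
{}{}BBB ⇒ {}{}{}BB   [B -> { }]
{}{}{}BB ⇒ {}{}{}{}B   [B -> { }]
{}{}{}{}B ⇒ {}{}{}{}{}   [B -> { }]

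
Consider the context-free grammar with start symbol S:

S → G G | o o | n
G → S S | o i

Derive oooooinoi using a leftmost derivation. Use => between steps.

S => GG   [S → G G]
GG => SSG   [G → S S]
SSG => GGSG   [S → G G]
GGSG => SSGSG   [G → S S]
SSGSG => ooSGSG   [S → o o]
ooSGSG => ooooGSG   [S → o o]
ooooGSG => oooooiSG   [G → o i]
oooooiSG => oooooinG   [S → n]
oooooinG => oooooinoi   [G → o i]

S => GG => SSG => GGSG => SSGSG => ooSGSG => ooooGSG => oooooiSG => oooooinG => oooooinoi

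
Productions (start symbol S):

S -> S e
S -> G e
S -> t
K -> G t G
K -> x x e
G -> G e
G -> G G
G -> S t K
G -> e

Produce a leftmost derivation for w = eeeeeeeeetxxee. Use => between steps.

S => Ge   [S -> G e]
Ge => StKe   [G -> S t K]
StKe => GetKe   [S -> G e]
GetKe => GeetKe   [G -> G e]
GeetKe => GGeetKe   [G -> G G]
GGeetKe => GeGeetKe   [G -> G e]
GeGeetKe => GeeGeetKe   [G -> G e]
GeeGeetKe => GeeeGeetKe   [G -> G e]
GeeeGeetKe => GGeeeGeetKe   [G -> G G]
GGeeeGeetKe => eGeeeGeetKe   [G -> e]
eGeeeGeetKe => eeeeeGeetKe   [G -> e]
eeeeeGeetKe => eeeeeGeeetKe   [G -> G e]
eeeeeGeeetKe => eeeeeeeeetKe   [G -> e]
eeeeeeeeetKe => eeeeeeeeetxxee   [K -> x x e]

S => Ge => StKe => GetKe => GeetKe => GGeetKe => GeGeetKe => GeeGeetKe => GeeeGeetKe => GGeeeGeetKe => eGeeeGeetKe => eeeeeGeetKe => eeeeeGeeetKe => eeeeeeeeetKe => eeeeeeeeetxxee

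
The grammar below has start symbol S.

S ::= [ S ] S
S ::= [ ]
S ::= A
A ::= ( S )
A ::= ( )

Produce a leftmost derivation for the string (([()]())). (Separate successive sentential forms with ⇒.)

S ⇒ A ⇒ (S) ⇒ (A) ⇒ ((S)) ⇒ (([S]S)) ⇒ (([A]S)) ⇒ (([()]S)) ⇒ (([()]A)) ⇒ (([()]()))

S ⇒ A   [S ::= A]
A ⇒ (S)   [A ::= ( S )]
(S) ⇒ (A)   [S ::= A]
(A) ⇒ ((S))   [A ::= ( S )]
((S)) ⇒ (([S]S))   [S ::= [ S ] S]
(([S]S)) ⇒ (([A]S))   [S ::= A]
(([A]S)) ⇒ (([()]S))   [A ::= ( )]
(([()]S)) ⇒ (([()]A))   [S ::= A]
(([()]A)) ⇒ (([()]()))   [A ::= ( )]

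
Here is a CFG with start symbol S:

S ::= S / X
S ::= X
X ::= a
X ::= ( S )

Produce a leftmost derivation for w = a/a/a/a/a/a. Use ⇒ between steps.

S ⇒ S/X   [S ::= S / X]
S/X ⇒ S/X/X   [S ::= S / X]
S/X/X ⇒ S/X/X/X   [S ::= S / X]
S/X/X/X ⇒ S/X/X/X/X   [S ::= S / X]
S/X/X/X/X ⇒ S/X/X/X/X/X   [S ::= S / X]
S/X/X/X/X/X ⇒ X/X/X/X/X/X   [S ::= X]
X/X/X/X/X/X ⇒ a/X/X/X/X/X   [X ::= a]
a/X/X/X/X/X ⇒ a/a/X/X/X/X   [X ::= a]
a/a/X/X/X/X ⇒ a/a/a/X/X/X   [X ::= a]
a/a/a/X/X/X ⇒ a/a/a/a/X/X   [X ::= a]
a/a/a/a/X/X ⇒ a/a/a/a/a/X   [X ::= a]
a/a/a/a/a/X ⇒ a/a/a/a/a/a   [X ::= a]

S ⇒ S/X ⇒ S/X/X ⇒ S/X/X/X ⇒ S/X/X/X/X ⇒ S/X/X/X/X/X ⇒ X/X/X/X/X/X ⇒ a/X/X/X/X/X ⇒ a/a/X/X/X/X ⇒ a/a/a/X/X/X ⇒ a/a/a/a/X/X ⇒ a/a/a/a/a/X ⇒ a/a/a/a/a/a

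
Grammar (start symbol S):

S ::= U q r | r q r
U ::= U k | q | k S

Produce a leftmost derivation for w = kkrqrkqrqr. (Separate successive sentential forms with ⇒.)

S ⇒ Uqr   [S ::= U q r]
Uqr ⇒ kSqr   [U ::= k S]
kSqr ⇒ kUqrqr   [S ::= U q r]
kUqrqr ⇒ kUkqrqr   [U ::= U k]
kUkqrqr ⇒ kkSkqrqr   [U ::= k S]
kkSkqrqr ⇒ kkrqrkqrqr   [S ::= r q r]

S ⇒ Uqr ⇒ kSqr ⇒ kUqrqr ⇒ kUkqrqr ⇒ kkSkqrqr ⇒ kkrqrkqrqr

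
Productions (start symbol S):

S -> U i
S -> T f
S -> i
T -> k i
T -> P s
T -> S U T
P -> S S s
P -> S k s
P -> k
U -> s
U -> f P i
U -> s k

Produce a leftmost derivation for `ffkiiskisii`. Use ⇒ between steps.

S ⇒ Ui   [S -> U i]
Ui ⇒ fPii   [U -> f P i]
fPii ⇒ fSSsii   [P -> S S s]
fSSsii ⇒ fUiSsii   [S -> U i]
fUiSsii ⇒ ffPiiSsii   [U -> f P i]
ffPiiSsii ⇒ ffkiiSsii   [P -> k]
ffkiiSsii ⇒ ffkiiUisii   [S -> U i]
ffkiiUisii ⇒ ffkiiskisii   [U -> s k]

S ⇒ Ui ⇒ fPii ⇒ fSSsii ⇒ fUiSsii ⇒ ffPiiSsii ⇒ ffkiiSsii ⇒ ffkiiUisii ⇒ ffkiiskisii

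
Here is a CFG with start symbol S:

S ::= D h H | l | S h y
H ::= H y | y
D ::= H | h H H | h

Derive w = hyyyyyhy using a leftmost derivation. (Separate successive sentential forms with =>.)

S=>DhH=>hHHhH=>hHyHhH=>hyyHhH=>hyyHyhH=>hyyHyyhH=>hyyyyyhH=>hyyyyyhy

S => DhH   [S ::= D h H]
DhH => hHHhH   [D ::= h H H]
hHHhH => hHyHhH   [H ::= H y]
hHyHhH => hyyHhH   [H ::= y]
hyyHhH => hyyHyhH   [H ::= H y]
hyyHyhH => hyyHyyhH   [H ::= H y]
hyyHyyhH => hyyyyyhH   [H ::= y]
hyyyyyhH => hyyyyyhy   [H ::= y]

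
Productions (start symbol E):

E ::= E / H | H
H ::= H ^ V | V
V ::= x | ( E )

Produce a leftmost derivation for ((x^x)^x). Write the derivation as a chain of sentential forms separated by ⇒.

E⇒H⇒V⇒(E)⇒(H)⇒(H^V)⇒(V^V)⇒((E)^V)⇒((H)^V)⇒((H^V)^V)⇒((V^V)^V)⇒((x^V)^V)⇒((x^x)^V)⇒((x^x)^x)

E ⇒ H   [E ::= H]
H ⇒ V   [H ::= V]
V ⇒ (E)   [V ::= ( E )]
(E) ⇒ (H)   [E ::= H]
(H) ⇒ (H^V)   [H ::= H ^ V]
(H^V) ⇒ (V^V)   [H ::= V]
(V^V) ⇒ ((E)^V)   [V ::= ( E )]
((E)^V) ⇒ ((H)^V)   [E ::= H]
((H)^V) ⇒ ((H^V)^V)   [H ::= H ^ V]
((H^V)^V) ⇒ ((V^V)^V)   [H ::= V]
((V^V)^V) ⇒ ((x^V)^V)   [V ::= x]
((x^V)^V) ⇒ ((x^x)^V)   [V ::= x]
((x^x)^V) ⇒ ((x^x)^x)   [V ::= x]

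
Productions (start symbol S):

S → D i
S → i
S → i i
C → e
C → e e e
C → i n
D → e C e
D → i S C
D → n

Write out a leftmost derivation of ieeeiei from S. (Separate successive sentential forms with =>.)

S=>Di=>iSCi=>iDiCi=>ieCeiCi=>ieeeiCi=>ieeeiei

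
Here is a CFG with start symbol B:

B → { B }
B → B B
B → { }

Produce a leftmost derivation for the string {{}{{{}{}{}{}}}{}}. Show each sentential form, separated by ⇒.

B⇒{B}⇒{BB}⇒{{}B}⇒{{}BB}⇒{{}{B}B}⇒{{}{{B}}B}⇒{{}{{BB}}B}⇒{{}{{BBB}}B}⇒{{}{{BBBB}}B}⇒{{}{{{}BBB}}B}⇒{{}{{{}{}BB}}B}⇒{{}{{{}{}{}B}}B}⇒{{}{{{}{}{}{}}}B}⇒{{}{{{}{}{}{}}}{}}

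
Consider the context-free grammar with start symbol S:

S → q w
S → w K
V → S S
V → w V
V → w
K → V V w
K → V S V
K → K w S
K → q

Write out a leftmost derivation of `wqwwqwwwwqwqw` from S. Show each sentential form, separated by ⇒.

S ⇒ wK   [S → w K]
wK ⇒ wKwS   [K → K w S]
wKwS ⇒ wKwSwS   [K → K w S]
wKwSwS ⇒ wVVwwSwS   [K → V V w]
wVVwwSwS ⇒ wSSVwwSwS   [V → S S]
wSSVwwSwS ⇒ wqwSVwwSwS   [S → q w]
wqwSVwwSwS ⇒ wqwwKVwwSwS   [S → w K]
wqwwKVwwSwS ⇒ wqwwqVwwSwS   [K → q]
wqwwqVwwSwS ⇒ wqwwqwwwSwS   [V → w]
wqwwqwwwSwS ⇒ wqwwqwwwwKwS   [S → w K]
wqwwqwwwwKwS ⇒ wqwwqwwwwqwS   [K → q]
wqwwqwwwwqwS ⇒ wqwwqwwwwqwqw   [S → q w]

S⇒wK⇒wKwS⇒wKwSwS⇒wVVwwSwS⇒wSSVwwSwS⇒wqwSVwwSwS⇒wqwwKVwwSwS⇒wqwwqVwwSwS⇒wqwwqwwwSwS⇒wqwwqwwwwKwS⇒wqwwqwwwwqwS⇒wqwwqwwwwqwqw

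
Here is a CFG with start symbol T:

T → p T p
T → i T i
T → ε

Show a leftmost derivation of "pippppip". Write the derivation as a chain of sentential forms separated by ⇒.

T⇒pTp⇒piTip⇒pipTpip⇒pippTppip⇒pippppip

T ⇒ pTp   [T → p T p]
pTp ⇒ piTip   [T → i T i]
piTip ⇒ pipTpip   [T → p T p]
pipTpip ⇒ pippTppip   [T → p T p]
pippTppip ⇒ pippppip   [T → ε]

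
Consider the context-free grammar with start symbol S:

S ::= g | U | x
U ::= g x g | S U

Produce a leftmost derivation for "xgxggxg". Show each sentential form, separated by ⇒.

S ⇒ U ⇒ SU ⇒ xU ⇒ xSU ⇒ xUU ⇒ xgxgU ⇒ xgxggxg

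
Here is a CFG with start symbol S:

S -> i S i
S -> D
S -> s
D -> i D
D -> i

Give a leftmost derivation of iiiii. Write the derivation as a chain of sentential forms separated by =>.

S => D   [S -> D]
D => iD   [D -> i D]
iD => iiD   [D -> i D]
iiD => iiiD   [D -> i D]
iiiD => iiiiD   [D -> i D]
iiiiD => iiiii   [D -> i]

S => D => iD => iiD => iiiD => iiiiD => iiiii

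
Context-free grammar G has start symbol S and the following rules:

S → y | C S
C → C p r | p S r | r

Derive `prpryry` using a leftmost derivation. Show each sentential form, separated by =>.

S => CS => pSrS => pCSrS => pCprSrS => prprSrS => prpryrS => prpryry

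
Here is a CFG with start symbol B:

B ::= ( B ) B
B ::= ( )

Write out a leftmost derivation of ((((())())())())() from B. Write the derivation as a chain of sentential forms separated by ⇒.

B ⇒ (B)B ⇒ ((B)B)B ⇒ (((B)B)B)B ⇒ ((((B)B)B)B)B ⇒ ((((())B)B)B)B ⇒ ((((())())B)B)B ⇒ ((((())())())B)B ⇒ ((((())())())())B ⇒ ((((())())())())()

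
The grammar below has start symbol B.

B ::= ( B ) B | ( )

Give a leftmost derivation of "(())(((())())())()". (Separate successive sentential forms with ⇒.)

B ⇒ (B)B ⇒ (())B ⇒ (())(B)B ⇒ (())((B)B)B ⇒ (())(((B)B)B)B ⇒ (())(((())B)B)B ⇒ (())(((())())B)B ⇒ (())(((())())())B ⇒ (())(((())())())()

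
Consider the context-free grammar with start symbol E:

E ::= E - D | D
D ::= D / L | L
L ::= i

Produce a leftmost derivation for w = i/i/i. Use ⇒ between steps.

E ⇒ D   [E ::= D]
D ⇒ D/L   [D ::= D / L]
D/L ⇒ D/L/L   [D ::= D / L]
D/L/L ⇒ L/L/L   [D ::= L]
L/L/L ⇒ i/L/L   [L ::= i]
i/L/L ⇒ i/i/L   [L ::= i]
i/i/L ⇒ i/i/i   [L ::= i]

E⇒D⇒D/L⇒D/L/L⇒L/L/L⇒i/L/L⇒i/i/L⇒i/i/i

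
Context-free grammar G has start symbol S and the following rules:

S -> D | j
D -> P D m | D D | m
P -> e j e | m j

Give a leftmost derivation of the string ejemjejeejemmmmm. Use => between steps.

S => D   [S -> D]
D => PDm   [D -> P D m]
PDm => ejeDm   [P -> e j e]
ejeDm => ejePDmm   [D -> P D m]
ejePDmm => ejemjDmm   [P -> m j]
ejemjDmm => ejemjPDmmm   [D -> P D m]
ejemjPDmmm => ejemjejeDmmm   [P -> e j e]
ejemjejeDmmm => ejemjejePDmmmm   [D -> P D m]
ejemjejePDmmmm => ejemjejeejeDmmmm   [P -> e j e]
ejemjejeejeDmmmm => ejemjejeejemmmmm   [D -> m]

S=>D=>PDm=>ejeDm=>ejePDmm=>ejemjDmm=>ejemjPDmmm=>ejemjejeDmmm=>ejemjejePDmmmm=>ejemjejeejeDmmmm=>ejemjejeejemmmmm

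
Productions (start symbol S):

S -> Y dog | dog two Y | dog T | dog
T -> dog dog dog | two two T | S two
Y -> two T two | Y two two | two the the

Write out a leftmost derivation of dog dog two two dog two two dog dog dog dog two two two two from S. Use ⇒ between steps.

S ⇒ dog T   [S -> dog T]
dog T ⇒ dog S two   [T -> S two]
dog S two ⇒ dog dog two Y two   [S -> dog two Y]
dog dog two Y two ⇒ dog dog two two T two two   [Y -> two T two]
dog dog two two T two two ⇒ dog dog two two S two two two   [T -> S two]
dog dog two two S two two two ⇒ dog dog two two dog T two two two   [S -> dog T]
dog dog two two dog T two two two ⇒ dog dog two two dog two two T two two two   [T -> two two T]
dog dog two two dog two two T two two two ⇒ dog dog two two dog two two S two two two two   [T -> S two]
dog dog two two dog two two S two two two two ⇒ dog dog two two dog two two dog T two two two two   [S -> dog T]
dog dog two two dog two two dog T two two two two ⇒ dog dog two two dog two two dog dog dog dog two two two two   [T -> dog dog dog]

S ⇒ dog T ⇒ dog S two ⇒ dog dog two Y two ⇒ dog dog two two T two two ⇒ dog dog two two S two two two ⇒ dog dog two two dog T two two two ⇒ dog dog two two dog two two T two two two ⇒ dog dog two two dog two two S two two two two ⇒ dog dog two two dog two two dog T two two two two ⇒ dog dog two two dog two two dog dog dog dog two two two two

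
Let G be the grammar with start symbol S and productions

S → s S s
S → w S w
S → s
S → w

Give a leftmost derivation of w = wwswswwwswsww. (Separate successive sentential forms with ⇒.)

S ⇒ wSw ⇒ wwSww ⇒ wwsSsww ⇒ wwswSwsww ⇒ wwswsSswsww ⇒ wwswswSwswsww ⇒ wwswswwwswsww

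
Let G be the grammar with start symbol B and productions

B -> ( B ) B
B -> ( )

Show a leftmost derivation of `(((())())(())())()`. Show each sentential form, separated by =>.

B=>(B)B=>((B)B)B=>(((B)B)B)B=>(((())B)B)B=>(((())())B)B=>(((())())(B)B)B=>(((())())(())B)B=>(((())())(())())B=>(((())())(())())()

B => (B)B   [B -> ( B ) B]
(B)B => ((B)B)B   [B -> ( B ) B]
((B)B)B => (((B)B)B)B   [B -> ( B ) B]
(((B)B)B)B => (((())B)B)B   [B -> ( )]
(((())B)B)B => (((())())B)B   [B -> ( )]
(((())())B)B => (((())())(B)B)B   [B -> ( B ) B]
(((())())(B)B)B => (((())())(())B)B   [B -> ( )]
(((())())(())B)B => (((())())(())())B   [B -> ( )]
(((())())(())())B => (((())())(())())()   [B -> ( )]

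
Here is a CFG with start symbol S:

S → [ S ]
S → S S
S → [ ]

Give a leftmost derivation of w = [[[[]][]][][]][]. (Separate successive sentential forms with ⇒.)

S ⇒ SS ⇒ [S]S ⇒ [SS]S ⇒ [SSS]S ⇒ [[S]SS]S ⇒ [[SS]SS]S ⇒ [[[S]S]SS]S ⇒ [[[[]]S]SS]S ⇒ [[[[]][]]SS]S ⇒ [[[[]][]][]S]S ⇒ [[[[]][]][][]]S ⇒ [[[[]][]][][]][]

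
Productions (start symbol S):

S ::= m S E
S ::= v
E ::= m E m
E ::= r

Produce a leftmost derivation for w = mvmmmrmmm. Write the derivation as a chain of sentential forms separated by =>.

S => mSE => mvE => mvmEm => mvmmEmm => mvmmmEmmm => mvmmmrmmm

S => mSE   [S ::= m S E]
mSE => mvE   [S ::= v]
mvE => mvmEm   [E ::= m E m]
mvmEm => mvmmEmm   [E ::= m E m]
mvmmEmm => mvmmmEmmm   [E ::= m E m]
mvmmmEmmm => mvmmmrmmm   [E ::= r]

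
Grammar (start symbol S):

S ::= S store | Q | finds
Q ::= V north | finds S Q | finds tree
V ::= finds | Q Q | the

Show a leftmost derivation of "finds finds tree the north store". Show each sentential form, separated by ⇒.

S ⇒ S store   [S ::= S store]
S store ⇒ Q store   [S ::= Q]
Q store ⇒ finds S Q store   [Q ::= finds S Q]
finds S Q store ⇒ finds Q Q store   [S ::= Q]
finds Q Q store ⇒ finds finds tree Q store   [Q ::= finds tree]
finds finds tree Q store ⇒ finds finds tree V north store   [Q ::= V north]
finds finds tree V north store ⇒ finds finds tree the north store   [V ::= the]

S ⇒ S store ⇒ Q store ⇒ finds S Q store ⇒ finds Q Q store ⇒ finds finds tree Q store ⇒ finds finds tree V north store ⇒ finds finds tree the north store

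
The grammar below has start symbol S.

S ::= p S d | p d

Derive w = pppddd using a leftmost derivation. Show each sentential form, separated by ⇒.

S⇒pSd⇒ppSdd⇒pppddd

S ⇒ pSd   [S ::= p S d]
pSd ⇒ ppSdd   [S ::= p S d]
ppSdd ⇒ pppddd   [S ::= p d]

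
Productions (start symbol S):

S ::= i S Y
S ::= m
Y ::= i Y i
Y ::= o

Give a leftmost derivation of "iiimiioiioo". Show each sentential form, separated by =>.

S => iSY => iiSYY => iiiSYYY => iiimYYY => iiimiYiYY => iiimiiYiiYY => iiimiioiiYY => iiimiioiioY => iiimiioiioo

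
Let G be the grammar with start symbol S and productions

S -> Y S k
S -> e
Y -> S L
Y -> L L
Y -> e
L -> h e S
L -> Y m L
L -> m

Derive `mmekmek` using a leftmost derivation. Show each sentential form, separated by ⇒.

S ⇒ YSk ⇒ SLSk ⇒ YSkLSk ⇒ LLSkLSk ⇒ mLSkLSk ⇒ mmSkLSk ⇒ mmekLSk ⇒ mmekmSk ⇒ mmekmek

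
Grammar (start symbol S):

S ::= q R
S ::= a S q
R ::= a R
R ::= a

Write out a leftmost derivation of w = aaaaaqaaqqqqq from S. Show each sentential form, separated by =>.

S=>aSq=>aaSqq=>aaaSqqq=>aaaaSqqqq=>aaaaaSqqqqq=>aaaaaqRqqqqq=>aaaaaqaRqqqqq=>aaaaaqaaqqqqq

S => aSq   [S ::= a S q]
aSq => aaSqq   [S ::= a S q]
aaSqq => aaaSqqq   [S ::= a S q]
aaaSqqq => aaaaSqqqq   [S ::= a S q]
aaaaSqqqq => aaaaaSqqqqq   [S ::= a S q]
aaaaaSqqqqq => aaaaaqRqqqqq   [S ::= q R]
aaaaaqRqqqqq => aaaaaqaRqqqqq   [R ::= a R]
aaaaaqaRqqqqq => aaaaaqaaqqqqq   [R ::= a]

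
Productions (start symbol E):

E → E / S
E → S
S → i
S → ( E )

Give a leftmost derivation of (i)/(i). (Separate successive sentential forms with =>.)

E => E/S   [E → E / S]
E/S => S/S   [E → S]
S/S => (E)/S   [S → ( E )]
(E)/S => (S)/S   [E → S]
(S)/S => (i)/S   [S → i]
(i)/S => (i)/(E)   [S → ( E )]
(i)/(E) => (i)/(S)   [E → S]
(i)/(S) => (i)/(i)   [S → i]

E=>E/S=>S/S=>(E)/S=>(S)/S=>(i)/S=>(i)/(E)=>(i)/(S)=>(i)/(i)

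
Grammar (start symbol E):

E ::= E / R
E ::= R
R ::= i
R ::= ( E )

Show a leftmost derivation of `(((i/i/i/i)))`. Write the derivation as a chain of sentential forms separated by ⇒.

E ⇒ R   [E ::= R]
R ⇒ (E)   [R ::= ( E )]
(E) ⇒ (R)   [E ::= R]
(R) ⇒ ((E))   [R ::= ( E )]
((E)) ⇒ ((R))   [E ::= R]
((R)) ⇒ (((E)))   [R ::= ( E )]
(((E))) ⇒ (((E/R)))   [E ::= E / R]
(((E/R))) ⇒ (((E/R/R)))   [E ::= E / R]
(((E/R/R))) ⇒ (((E/R/R/R)))   [E ::= E / R]
(((E/R/R/R))) ⇒ (((R/R/R/R)))   [E ::= R]
(((R/R/R/R))) ⇒ (((i/R/R/R)))   [R ::= i]
(((i/R/R/R))) ⇒ (((i/i/R/R)))   [R ::= i]
(((i/i/R/R))) ⇒ (((i/i/i/R)))   [R ::= i]
(((i/i/i/R))) ⇒ (((i/i/i/i)))   [R ::= i]

E ⇒ R ⇒ (E) ⇒ (R) ⇒ ((E)) ⇒ ((R)) ⇒ (((E))) ⇒ (((E/R))) ⇒ (((E/R/R))) ⇒ (((E/R/R/R))) ⇒ (((R/R/R/R))) ⇒ (((i/R/R/R))) ⇒ (((i/i/R/R))) ⇒ (((i/i/i/R))) ⇒ (((i/i/i/i)))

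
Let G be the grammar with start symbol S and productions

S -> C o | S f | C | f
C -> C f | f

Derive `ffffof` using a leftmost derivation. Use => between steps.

S => Sf => Cof => Cfof => Cffof => Cfffof => ffffof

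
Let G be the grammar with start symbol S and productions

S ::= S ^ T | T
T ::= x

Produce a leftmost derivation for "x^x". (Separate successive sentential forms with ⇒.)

S⇒S^T⇒T^T⇒x^T⇒x^x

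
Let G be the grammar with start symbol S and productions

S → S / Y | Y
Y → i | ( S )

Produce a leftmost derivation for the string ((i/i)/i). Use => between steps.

S => Y => (S) => (S/Y) => (Y/Y) => ((S)/Y) => ((S/Y)/Y) => ((Y/Y)/Y) => ((i/Y)/Y) => ((i/i)/Y) => ((i/i)/i)

S => Y   [S → Y]
Y => (S)   [Y → ( S )]
(S) => (S/Y)   [S → S / Y]
(S/Y) => (Y/Y)   [S → Y]
(Y/Y) => ((S)/Y)   [Y → ( S )]
((S)/Y) => ((S/Y)/Y)   [S → S / Y]
((S/Y)/Y) => ((Y/Y)/Y)   [S → Y]
((Y/Y)/Y) => ((i/Y)/Y)   [Y → i]
((i/Y)/Y) => ((i/i)/Y)   [Y → i]
((i/i)/Y) => ((i/i)/i)   [Y → i]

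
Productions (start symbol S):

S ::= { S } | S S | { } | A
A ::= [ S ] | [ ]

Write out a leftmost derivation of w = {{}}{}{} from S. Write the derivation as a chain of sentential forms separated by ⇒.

S ⇒ SS ⇒ SSS ⇒ {S}SS ⇒ {{}}SS ⇒ {{}}{}S ⇒ {{}}{}{}

S ⇒ SS   [S ::= S S]
SS ⇒ SSS   [S ::= S S]
SSS ⇒ {S}SS   [S ::= { S }]
{S}SS ⇒ {{}}SS   [S ::= { }]
{{}}SS ⇒ {{}}{}S   [S ::= { }]
{{}}{}S ⇒ {{}}{}{}   [S ::= { }]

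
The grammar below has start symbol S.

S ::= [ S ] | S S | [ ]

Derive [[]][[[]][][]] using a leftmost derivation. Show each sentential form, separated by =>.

S => SS   [S ::= S S]
SS => [S]S   [S ::= [ S ]]
[S]S => [[]]S   [S ::= [ ]]
[[]]S => [[]][S]   [S ::= [ S ]]
[[]][S] => [[]][SS]   [S ::= S S]
[[]][SS] => [[]][SSS]   [S ::= S S]
[[]][SSS] => [[]][[S]SS]   [S ::= [ S ]]
[[]][[S]SS] => [[]][[[]]SS]   [S ::= [ ]]
[[]][[[]]SS] => [[]][[[]][]S]   [S ::= [ ]]
[[]][[[]][]S] => [[]][[[]][][]]   [S ::= [ ]]

S => SS => [S]S => [[]]S => [[]][S] => [[]][SS] => [[]][SSS] => [[]][[S]SS] => [[]][[[]]SS] => [[]][[[]][]S] => [[]][[[]][][]]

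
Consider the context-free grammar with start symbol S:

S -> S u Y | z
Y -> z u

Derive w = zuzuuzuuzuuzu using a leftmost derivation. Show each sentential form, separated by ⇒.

S ⇒ SuY ⇒ SuYuY ⇒ SuYuYuY ⇒ SuYuYuYuY ⇒ zuYuYuYuY ⇒ zuzuuYuYuY ⇒ zuzuuzuuYuY ⇒ zuzuuzuuzuuY ⇒ zuzuuzuuzuuzu

S ⇒ SuY   [S -> S u Y]
SuY ⇒ SuYuY   [S -> S u Y]
SuYuY ⇒ SuYuYuY   [S -> S u Y]
SuYuYuY ⇒ SuYuYuYuY   [S -> S u Y]
SuYuYuYuY ⇒ zuYuYuYuY   [S -> z]
zuYuYuYuY ⇒ zuzuuYuYuY   [Y -> z u]
zuzuuYuYuY ⇒ zuzuuzuuYuY   [Y -> z u]
zuzuuzuuYuY ⇒ zuzuuzuuzuuY   [Y -> z u]
zuzuuzuuzuuY ⇒ zuzuuzuuzuuzu   [Y -> z u]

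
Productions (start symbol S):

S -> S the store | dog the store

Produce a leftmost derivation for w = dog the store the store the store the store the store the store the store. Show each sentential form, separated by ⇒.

S ⇒ S the store ⇒ S the store the store ⇒ S the store the store the store ⇒ S the store the store the store the store ⇒ S the store the store the store the store the store ⇒ S the store the store the store the store the store the store ⇒ dog the store the store the store the store the store the store the store

S ⇒ S the store   [S -> S the store]
S the store ⇒ S the store the store   [S -> S the store]
S the store the store ⇒ S the store the store the store   [S -> S the store]
S the store the store the store ⇒ S the store the store the store the store   [S -> S the store]
S the store the store the store the store ⇒ S the store the store the store the store the store   [S -> S the store]
S the store the store the store the store the store ⇒ S the store the store the store the store the store the store   [S -> S the store]
S the store the store the store the store the store the store ⇒ dog the store the store the store the store the store the store the store   [S -> dog the store]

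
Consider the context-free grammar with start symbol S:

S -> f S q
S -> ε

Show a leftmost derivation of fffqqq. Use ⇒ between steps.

S⇒fSq⇒ffSqq⇒fffSqqq⇒fffqqq

S ⇒ fSq   [S -> f S q]
fSq ⇒ ffSqq   [S -> f S q]
ffSqq ⇒ fffSqqq   [S -> f S q]
fffSqqq ⇒ fffqqq   [S -> ε]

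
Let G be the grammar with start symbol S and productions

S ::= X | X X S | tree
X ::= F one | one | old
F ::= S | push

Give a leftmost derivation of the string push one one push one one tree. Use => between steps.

S => X X S => F one X S => push one X S => push one one S => push one one X X S => push one one F one X S => push one one push one X S => push one one push one one S => push one one push one one tree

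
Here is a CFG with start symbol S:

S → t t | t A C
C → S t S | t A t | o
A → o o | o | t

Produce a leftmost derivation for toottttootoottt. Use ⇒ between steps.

S ⇒ tAC ⇒ tooC ⇒ tooStS ⇒ tootttS ⇒ toottttAC ⇒ toottttooC ⇒ toottttooStS ⇒ toottttootACtS ⇒ toottttootoCtS ⇒ toottttootootS ⇒ toottttootoottt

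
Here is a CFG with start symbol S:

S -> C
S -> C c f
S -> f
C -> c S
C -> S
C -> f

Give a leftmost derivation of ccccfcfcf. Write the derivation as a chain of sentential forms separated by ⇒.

S ⇒ Ccf   [S -> C c f]
Ccf ⇒ Scf   [C -> S]
Scf ⇒ Ccfcf   [S -> C c f]
Ccfcf ⇒ cScfcf   [C -> c S]
cScfcf ⇒ cCcfcf   [S -> C]
cCcfcf ⇒ ccScfcf   [C -> c S]
ccScfcf ⇒ ccCcfcf   [S -> C]
ccCcfcf ⇒ cccScfcf   [C -> c S]
cccScfcf ⇒ cccCcfcf   [S -> C]
cccCcfcf ⇒ ccccScfcf   [C -> c S]
ccccScfcf ⇒ ccccCcfcf   [S -> C]
ccccCcfcf ⇒ ccccfcfcf   [C -> f]

S ⇒ Ccf ⇒ Scf ⇒ Ccfcf ⇒ cScfcf ⇒ cCcfcf ⇒ ccScfcf ⇒ ccCcfcf ⇒ cccScfcf ⇒ cccCcfcf ⇒ ccccScfcf ⇒ ccccCcfcf ⇒ ccccfcfcf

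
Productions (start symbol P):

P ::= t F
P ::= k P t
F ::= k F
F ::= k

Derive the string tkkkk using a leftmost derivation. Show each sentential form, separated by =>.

P => tF   [P ::= t F]
tF => tkF   [F ::= k F]
tkF => tkkF   [F ::= k F]
tkkF => tkkkF   [F ::= k F]
tkkkF => tkkkk   [F ::= k]

P => tF => tkF => tkkF => tkkkF => tkkkk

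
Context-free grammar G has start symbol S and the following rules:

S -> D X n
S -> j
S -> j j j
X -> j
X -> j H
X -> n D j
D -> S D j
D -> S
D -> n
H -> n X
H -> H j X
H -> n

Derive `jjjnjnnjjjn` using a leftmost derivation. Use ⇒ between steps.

S ⇒ DXn ⇒ SDjXn ⇒ jjjDjXn ⇒ jjjSDjjXn ⇒ jjjDXnDjjXn ⇒ jjjnXnDjjXn ⇒ jjjnjnDjjXn ⇒ jjjnjnnjjXn ⇒ jjjnjnnjjjn

S ⇒ DXn   [S -> D X n]
DXn ⇒ SDjXn   [D -> S D j]
SDjXn ⇒ jjjDjXn   [S -> j j j]
jjjDjXn ⇒ jjjSDjjXn   [D -> S D j]
jjjSDjjXn ⇒ jjjDXnDjjXn   [S -> D X n]
jjjDXnDjjXn ⇒ jjjnXnDjjXn   [D -> n]
jjjnXnDjjXn ⇒ jjjnjnDjjXn   [X -> j]
jjjnjnDjjXn ⇒ jjjnjnnjjXn   [D -> n]
jjjnjnnjjXn ⇒ jjjnjnnjjjn   [X -> j]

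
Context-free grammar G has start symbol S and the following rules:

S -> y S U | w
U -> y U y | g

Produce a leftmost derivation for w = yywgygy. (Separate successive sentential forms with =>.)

S=>ySU=>yySUU=>yywUU=>yywgU=>yywgyUy=>yywgygy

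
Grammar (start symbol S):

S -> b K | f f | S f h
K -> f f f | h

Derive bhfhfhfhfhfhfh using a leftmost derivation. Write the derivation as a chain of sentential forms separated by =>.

S=>Sfh=>Sfhfh=>Sfhfhfh=>Sfhfhfhfh=>Sfhfhfhfhfh=>Sfhfhfhfhfhfh=>bKfhfhfhfhfhfh=>bhfhfhfhfhfhfh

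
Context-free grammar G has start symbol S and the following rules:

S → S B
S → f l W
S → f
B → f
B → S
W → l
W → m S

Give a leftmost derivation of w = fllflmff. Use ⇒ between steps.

S ⇒ SB   [S → S B]
SB ⇒ SBB   [S → S B]
SBB ⇒ flWBB   [S → f l W]
flWBB ⇒ fllBB   [W → l]
fllBB ⇒ fllSB   [B → S]
fllSB ⇒ fllflWB   [S → f l W]
fllflWB ⇒ fllflmSB   [W → m S]
fllflmSB ⇒ fllflmfB   [S → f]
fllflmfB ⇒ fllflmff   [B → f]

S ⇒ SB ⇒ SBB ⇒ flWBB ⇒ fllBB ⇒ fllSB ⇒ fllflWB ⇒ fllflmSB ⇒ fllflmfB ⇒ fllflmff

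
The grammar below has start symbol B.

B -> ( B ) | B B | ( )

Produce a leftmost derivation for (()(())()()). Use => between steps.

B => (B)   [B -> ( B )]
(B) => (BB)   [B -> B B]
(BB) => (BBB)   [B -> B B]
(BBB) => (()BB)   [B -> ( )]
(()BB) => (()(B)B)   [B -> ( B )]
(()(B)B) => (()(())B)   [B -> ( )]
(()(())B) => (()(())BB)   [B -> B B]
(()(())BB) => (()(())()B)   [B -> ( )]
(()(())()B) => (()(())()())   [B -> ( )]

B=>(B)=>(BB)=>(BBB)=>(()BB)=>(()(B)B)=>(()(())B)=>(()(())BB)=>(()(())()B)=>(()(())()())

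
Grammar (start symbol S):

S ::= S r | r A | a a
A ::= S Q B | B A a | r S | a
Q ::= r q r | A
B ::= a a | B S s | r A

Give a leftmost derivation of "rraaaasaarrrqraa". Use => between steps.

S => rA => rSQB => rSrQB => rSrrQB => rrArrQB => rrBAarrQB => rrBSsAarrQB => rraaSsAarrQB => rraaaasAarrQB => rraaaasaarrQB => rraaaasaarrrqrB => rraaaasaarrrqraa

S => rA   [S ::= r A]
rA => rSQB   [A ::= S Q B]
rSQB => rSrQB   [S ::= S r]
rSrQB => rSrrQB   [S ::= S r]
rSrrQB => rrArrQB   [S ::= r A]
rrArrQB => rrBAarrQB   [A ::= B A a]
rrBAarrQB => rrBSsAarrQB   [B ::= B S s]
rrBSsAarrQB => rraaSsAarrQB   [B ::= a a]
rraaSsAarrQB => rraaaasAarrQB   [S ::= a a]
rraaaasAarrQB => rraaaasaarrQB   [A ::= a]
rraaaasaarrQB => rraaaasaarrrqrB   [Q ::= r q r]
rraaaasaarrrqrB => rraaaasaarrrqraa   [B ::= a a]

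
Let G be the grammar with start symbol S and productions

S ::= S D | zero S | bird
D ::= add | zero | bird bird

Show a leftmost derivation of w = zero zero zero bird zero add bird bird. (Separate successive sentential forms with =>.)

S => zero S => zero zero S => zero zero zero S => zero zero zero S D => zero zero zero S D D => zero zero zero S D D D => zero zero zero bird D D D => zero zero zero bird zero D D => zero zero zero bird zero add D => zero zero zero bird zero add bird bird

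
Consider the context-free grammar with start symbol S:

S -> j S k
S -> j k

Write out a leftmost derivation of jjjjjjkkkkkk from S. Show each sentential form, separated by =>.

S => jSk   [S -> j S k]
jSk => jjSkk   [S -> j S k]
jjSkk => jjjSkkk   [S -> j S k]
jjjSkkk => jjjjSkkkk   [S -> j S k]
jjjjSkkkk => jjjjjSkkkkk   [S -> j S k]
jjjjjSkkkkk => jjjjjjkkkkkk   [S -> j k]

S => jSk => jjSkk => jjjSkkk => jjjjSkkkk => jjjjjSkkkkk => jjjjjjkkkkkk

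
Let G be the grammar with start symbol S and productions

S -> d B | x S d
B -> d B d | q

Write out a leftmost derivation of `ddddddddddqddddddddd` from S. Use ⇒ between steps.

S ⇒ dB   [S -> d B]
dB ⇒ ddBd   [B -> d B d]
ddBd ⇒ dddBdd   [B -> d B d]
dddBdd ⇒ ddddBddd   [B -> d B d]
ddddBddd ⇒ dddddBdddd   [B -> d B d]
dddddBdddd ⇒ ddddddBddddd   [B -> d B d]
ddddddBddddd ⇒ dddddddBdddddd   [B -> d B d]
dddddddBdddddd ⇒ ddddddddBddddddd   [B -> d B d]
ddddddddBddddddd ⇒ dddddddddBdddddddd   [B -> d B d]
dddddddddBdddddddd ⇒ ddddddddddBddddddddd   [B -> d B d]
ddddddddddBddddddddd ⇒ ddddddddddqddddddddd   [B -> q]

S ⇒ dB ⇒ ddBd ⇒ dddBdd ⇒ ddddBddd ⇒ dddddBdddd ⇒ ddddddBddddd ⇒ dddddddBdddddd ⇒ ddddddddBddddddd ⇒ dddddddddBdddddddd ⇒ ddddddddddBddddddddd ⇒ ddddddddddqddddddddd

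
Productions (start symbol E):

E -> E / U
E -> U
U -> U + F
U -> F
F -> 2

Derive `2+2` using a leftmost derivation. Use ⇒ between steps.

E⇒U⇒U+F⇒F+F⇒2+F⇒2+2

E ⇒ U   [E -> U]
U ⇒ U+F   [U -> U + F]
U+F ⇒ F+F   [U -> F]
F+F ⇒ 2+F   [F -> 2]
2+F ⇒ 2+2   [F -> 2]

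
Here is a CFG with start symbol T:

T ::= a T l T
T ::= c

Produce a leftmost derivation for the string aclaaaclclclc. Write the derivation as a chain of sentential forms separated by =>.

T => aTlT => aclT => aclaTlT => aclaaTlTlT => aclaaaTlTlTlT => aclaaaclTlTlT => aclaaaclclTlT => aclaaaclclclT => aclaaaclclclc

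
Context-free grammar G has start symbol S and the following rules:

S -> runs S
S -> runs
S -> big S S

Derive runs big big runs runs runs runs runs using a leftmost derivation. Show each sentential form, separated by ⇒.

S ⇒ runs S ⇒ runs big S S ⇒ runs big big S S S ⇒ runs big big runs S S ⇒ runs big big runs runs S S ⇒ runs big big runs runs runs S ⇒ runs big big runs runs runs runs S ⇒ runs big big runs runs runs runs runs

S ⇒ runs S   [S -> runs S]
runs S ⇒ runs big S S   [S -> big S S]
runs big S S ⇒ runs big big S S S   [S -> big S S]
runs big big S S S ⇒ runs big big runs S S   [S -> runs]
runs big big runs S S ⇒ runs big big runs runs S S   [S -> runs S]
runs big big runs runs S S ⇒ runs big big runs runs runs S   [S -> runs]
runs big big runs runs runs S ⇒ runs big big runs runs runs runs S   [S -> runs S]
runs big big runs runs runs runs S ⇒ runs big big runs runs runs runs runs   [S -> runs]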